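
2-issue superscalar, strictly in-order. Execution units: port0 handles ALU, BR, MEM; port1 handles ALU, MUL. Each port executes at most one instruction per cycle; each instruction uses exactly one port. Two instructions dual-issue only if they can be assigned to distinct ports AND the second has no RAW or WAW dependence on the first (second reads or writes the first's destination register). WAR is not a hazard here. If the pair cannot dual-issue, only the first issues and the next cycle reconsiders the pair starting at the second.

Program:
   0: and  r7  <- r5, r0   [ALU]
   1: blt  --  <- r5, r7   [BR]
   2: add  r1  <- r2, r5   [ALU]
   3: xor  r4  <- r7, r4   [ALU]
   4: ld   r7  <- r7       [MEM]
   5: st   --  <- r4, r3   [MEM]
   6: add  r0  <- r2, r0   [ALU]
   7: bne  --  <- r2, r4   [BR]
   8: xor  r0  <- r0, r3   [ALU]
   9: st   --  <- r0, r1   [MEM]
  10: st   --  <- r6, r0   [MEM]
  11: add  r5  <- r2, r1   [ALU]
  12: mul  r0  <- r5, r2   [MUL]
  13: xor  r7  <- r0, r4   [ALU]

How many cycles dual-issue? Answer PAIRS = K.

PAIRS = 5

0. and.ALU @i0  | RAW r7
1. blt.BR+add.ALU @i1&i2  | 2-wide
2. xor.ALU+ld.MEM @i3&i4  | 2-wide
3. st.MEM+add.ALU @i5&i6  | 2-wide
4. bne.BR+xor.ALU @i7&i8  | 2-wide
5. st.MEM @i9  | no-port MEM/MEM
6. st.MEM+add.ALU @i10&i11  | 2-wide
7. mul.MUL @i12  | RAW r0
8. xor.ALU @i13  | tail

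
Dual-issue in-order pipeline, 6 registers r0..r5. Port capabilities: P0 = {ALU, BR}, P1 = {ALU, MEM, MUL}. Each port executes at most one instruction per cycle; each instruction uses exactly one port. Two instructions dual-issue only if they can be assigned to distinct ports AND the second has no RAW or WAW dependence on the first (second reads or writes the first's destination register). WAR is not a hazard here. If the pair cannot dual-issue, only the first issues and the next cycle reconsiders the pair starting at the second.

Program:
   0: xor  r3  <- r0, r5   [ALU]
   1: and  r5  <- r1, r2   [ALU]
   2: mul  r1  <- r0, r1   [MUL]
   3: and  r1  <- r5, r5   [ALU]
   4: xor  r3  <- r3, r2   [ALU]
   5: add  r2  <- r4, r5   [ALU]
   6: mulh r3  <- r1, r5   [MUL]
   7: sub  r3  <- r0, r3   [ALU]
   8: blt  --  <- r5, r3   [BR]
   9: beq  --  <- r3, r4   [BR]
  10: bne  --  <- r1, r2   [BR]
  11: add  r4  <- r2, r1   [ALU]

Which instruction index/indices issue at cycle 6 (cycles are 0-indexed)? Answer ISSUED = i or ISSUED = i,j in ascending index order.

ISSUED = 9

0. xor.ALU;and.ALU @i0+i1  | pair
1. mul.MUL @i2  | WAW r1
2. and.ALU;xor.ALU @i3+i4  | pair
3. add.ALU;mulh.MUL @i5+i6  | pair
4. sub.ALU @i7  | RAW r3
5. blt.BR @i8  | no-port BR/BR
6. beq.BR @i9  | no-port BR/BR
7. bne.BR;add.ALU @i10+i11  | pair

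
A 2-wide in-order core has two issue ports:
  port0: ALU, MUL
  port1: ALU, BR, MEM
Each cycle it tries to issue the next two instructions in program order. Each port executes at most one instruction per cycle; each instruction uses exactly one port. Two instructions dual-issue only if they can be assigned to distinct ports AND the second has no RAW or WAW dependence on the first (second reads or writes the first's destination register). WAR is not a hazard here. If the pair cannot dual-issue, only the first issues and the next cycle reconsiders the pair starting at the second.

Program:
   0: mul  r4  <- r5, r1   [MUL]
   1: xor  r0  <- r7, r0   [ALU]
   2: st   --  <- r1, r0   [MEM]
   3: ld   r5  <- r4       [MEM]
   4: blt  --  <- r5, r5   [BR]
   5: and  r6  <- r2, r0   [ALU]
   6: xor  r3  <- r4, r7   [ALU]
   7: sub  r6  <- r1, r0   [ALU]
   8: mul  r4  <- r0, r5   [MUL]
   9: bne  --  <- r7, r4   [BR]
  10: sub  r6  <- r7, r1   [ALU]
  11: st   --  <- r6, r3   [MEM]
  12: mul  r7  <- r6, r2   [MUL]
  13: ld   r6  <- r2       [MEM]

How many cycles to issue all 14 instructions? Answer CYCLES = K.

0. mul;xor @i0,i1  | pair
1. st @i2  | no-port MEM/MEM
2. ld @i3  | no-port MEM/BR
3. blt;and @i4,i5  | pair
4. xor;sub @i6,i7  | pair
5. mul @i8  | RAW r4
6. bne;sub @i9,i10  | pair
7. st;mul @i11,i12  | pair
8. ld @i13  | tail

CYCLES = 9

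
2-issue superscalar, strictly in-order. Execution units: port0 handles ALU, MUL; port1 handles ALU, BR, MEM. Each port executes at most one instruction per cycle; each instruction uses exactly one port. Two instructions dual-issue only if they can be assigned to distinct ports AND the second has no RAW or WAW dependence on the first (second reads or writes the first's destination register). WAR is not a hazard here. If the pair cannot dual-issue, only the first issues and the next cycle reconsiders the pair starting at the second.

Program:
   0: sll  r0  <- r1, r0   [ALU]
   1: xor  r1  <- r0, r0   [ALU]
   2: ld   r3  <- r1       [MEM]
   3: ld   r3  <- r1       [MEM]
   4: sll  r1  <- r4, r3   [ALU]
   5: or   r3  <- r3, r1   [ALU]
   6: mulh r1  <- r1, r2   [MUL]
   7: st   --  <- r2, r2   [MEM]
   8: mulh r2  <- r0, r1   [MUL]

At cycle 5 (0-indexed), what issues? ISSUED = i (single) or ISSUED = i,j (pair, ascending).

ISSUED = 5,6

  cy0 -> i0 (sll.ALU) RAW r0
  cy1 -> i1 (xor.ALU) RAW r1
  cy2 -> i2 (ld.MEM) no-port MEM/MEM
  cy3 -> i3 (ld.MEM) RAW r3
  cy4 -> i4 (sll.ALU) RAW r1
  cy5 -> i5/i6 (or.ALU mulh.MUL) 2-wide
  cy6 -> i7/i8 (st.MEM mulh.MUL) 2-wide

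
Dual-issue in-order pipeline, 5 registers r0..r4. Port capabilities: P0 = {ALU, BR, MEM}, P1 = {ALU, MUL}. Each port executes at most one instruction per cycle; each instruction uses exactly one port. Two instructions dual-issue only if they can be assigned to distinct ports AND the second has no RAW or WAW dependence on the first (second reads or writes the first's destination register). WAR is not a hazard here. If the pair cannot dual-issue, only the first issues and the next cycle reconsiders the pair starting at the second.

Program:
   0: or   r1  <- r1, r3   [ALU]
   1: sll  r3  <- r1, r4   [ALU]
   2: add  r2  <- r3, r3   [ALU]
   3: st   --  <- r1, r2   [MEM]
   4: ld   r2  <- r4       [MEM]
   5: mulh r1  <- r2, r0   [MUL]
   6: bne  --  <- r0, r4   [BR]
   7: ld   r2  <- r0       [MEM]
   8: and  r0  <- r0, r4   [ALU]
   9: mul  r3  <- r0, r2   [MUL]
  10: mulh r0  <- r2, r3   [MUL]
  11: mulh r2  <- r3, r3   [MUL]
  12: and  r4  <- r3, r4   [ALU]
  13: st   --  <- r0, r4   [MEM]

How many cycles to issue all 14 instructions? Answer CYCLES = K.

  cy0 -> i0 (or) RAW r1
  cy1 -> i1 (sll) RAW r3
  cy2 -> i2 (add) RAW r2
  cy3 -> i3 (st) no-port MEM/MEM
  cy4 -> i4 (ld) RAW r2
  cy5 -> i5,i6 (mulh;bne) dual
  cy6 -> i7,i8 (ld;and) dual
  cy7 -> i9 (mul) no-port MUL/MUL
  cy8 -> i10 (mulh) no-port MUL/MUL
  cy9 -> i11,i12 (mulh;and) dual
  cy10 -> i13 (st) tail

CYCLES = 11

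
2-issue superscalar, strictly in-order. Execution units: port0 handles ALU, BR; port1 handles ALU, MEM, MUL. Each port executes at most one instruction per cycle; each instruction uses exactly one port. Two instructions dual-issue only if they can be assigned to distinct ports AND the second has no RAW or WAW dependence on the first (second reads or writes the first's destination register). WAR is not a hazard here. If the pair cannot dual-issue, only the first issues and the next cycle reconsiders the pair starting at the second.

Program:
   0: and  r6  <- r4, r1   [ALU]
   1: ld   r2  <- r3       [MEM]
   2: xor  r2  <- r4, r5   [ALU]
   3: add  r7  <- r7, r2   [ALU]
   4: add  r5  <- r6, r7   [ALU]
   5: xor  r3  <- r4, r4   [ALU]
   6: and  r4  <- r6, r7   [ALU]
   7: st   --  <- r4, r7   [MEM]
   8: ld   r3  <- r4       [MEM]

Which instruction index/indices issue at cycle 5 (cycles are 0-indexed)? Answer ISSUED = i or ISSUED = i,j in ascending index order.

ISSUED = 7

c0: i0,i1 and.ALU ld.MEM  2-wide
c1: i2 xor.ALU  RAW r2
c2: i3 add.ALU  RAW r7
c3: i4,i5 add.ALU xor.ALU  2-wide
c4: i6 and.ALU  RAW r4
c5: i7 st.MEM  no-port MEM/MEM
c6: i8 ld.MEM  tail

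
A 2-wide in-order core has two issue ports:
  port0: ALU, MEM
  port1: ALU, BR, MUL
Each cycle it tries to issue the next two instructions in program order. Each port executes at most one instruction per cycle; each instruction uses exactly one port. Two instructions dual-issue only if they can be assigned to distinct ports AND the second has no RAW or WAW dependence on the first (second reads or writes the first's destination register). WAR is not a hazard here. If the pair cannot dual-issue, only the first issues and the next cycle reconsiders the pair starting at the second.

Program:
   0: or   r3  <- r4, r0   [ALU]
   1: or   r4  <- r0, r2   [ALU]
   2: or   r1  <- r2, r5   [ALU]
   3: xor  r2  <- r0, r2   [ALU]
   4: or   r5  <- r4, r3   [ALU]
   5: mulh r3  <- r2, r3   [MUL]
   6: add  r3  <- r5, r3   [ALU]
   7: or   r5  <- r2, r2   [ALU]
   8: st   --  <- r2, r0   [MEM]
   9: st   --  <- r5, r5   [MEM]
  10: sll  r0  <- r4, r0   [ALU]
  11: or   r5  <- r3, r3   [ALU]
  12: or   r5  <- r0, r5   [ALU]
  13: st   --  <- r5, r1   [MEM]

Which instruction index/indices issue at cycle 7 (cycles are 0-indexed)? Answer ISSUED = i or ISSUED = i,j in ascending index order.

  cy0 -> i0+i1 (or or) pair
  cy1 -> i2+i3 (or xor) pair
  cy2 -> i4+i5 (or mulh) pair
  cy3 -> i6+i7 (add or) pair
  cy4 -> i8 (st) no-port MEM/MEM
  cy5 -> i9+i10 (st sll) pair
  cy6 -> i11 (or) RAW+WAW r5
  cy7 -> i12 (or) RAW r5
  cy8 -> i13 (st) tail

ISSUED = 12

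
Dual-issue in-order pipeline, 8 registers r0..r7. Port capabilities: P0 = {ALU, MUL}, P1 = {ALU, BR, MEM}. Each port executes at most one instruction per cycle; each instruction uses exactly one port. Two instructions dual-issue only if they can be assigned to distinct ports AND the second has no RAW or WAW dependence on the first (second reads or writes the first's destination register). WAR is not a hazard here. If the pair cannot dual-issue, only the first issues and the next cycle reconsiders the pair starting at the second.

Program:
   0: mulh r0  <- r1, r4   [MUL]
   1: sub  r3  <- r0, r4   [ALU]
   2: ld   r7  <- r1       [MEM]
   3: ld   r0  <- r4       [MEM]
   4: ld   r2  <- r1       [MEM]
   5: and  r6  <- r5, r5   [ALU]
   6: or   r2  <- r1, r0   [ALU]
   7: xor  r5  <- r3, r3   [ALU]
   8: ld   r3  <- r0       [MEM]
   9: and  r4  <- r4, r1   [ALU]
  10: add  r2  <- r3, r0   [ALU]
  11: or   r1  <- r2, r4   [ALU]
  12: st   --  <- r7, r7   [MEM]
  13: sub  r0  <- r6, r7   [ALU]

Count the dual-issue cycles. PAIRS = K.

0. mulh.MUL @i0  | RAW r0
1. sub.ALU ld.MEM @i1&i2  | dual
2. ld.MEM @i3  | no-port MEM/MEM
3. ld.MEM and.ALU @i4&i5  | dual
4. or.ALU xor.ALU @i6&i7  | dual
5. ld.MEM and.ALU @i8&i9  | dual
6. add.ALU @i10  | RAW r2
7. or.ALU st.MEM @i11&i12  | dual
8. sub.ALU @i13  | tail

PAIRS = 5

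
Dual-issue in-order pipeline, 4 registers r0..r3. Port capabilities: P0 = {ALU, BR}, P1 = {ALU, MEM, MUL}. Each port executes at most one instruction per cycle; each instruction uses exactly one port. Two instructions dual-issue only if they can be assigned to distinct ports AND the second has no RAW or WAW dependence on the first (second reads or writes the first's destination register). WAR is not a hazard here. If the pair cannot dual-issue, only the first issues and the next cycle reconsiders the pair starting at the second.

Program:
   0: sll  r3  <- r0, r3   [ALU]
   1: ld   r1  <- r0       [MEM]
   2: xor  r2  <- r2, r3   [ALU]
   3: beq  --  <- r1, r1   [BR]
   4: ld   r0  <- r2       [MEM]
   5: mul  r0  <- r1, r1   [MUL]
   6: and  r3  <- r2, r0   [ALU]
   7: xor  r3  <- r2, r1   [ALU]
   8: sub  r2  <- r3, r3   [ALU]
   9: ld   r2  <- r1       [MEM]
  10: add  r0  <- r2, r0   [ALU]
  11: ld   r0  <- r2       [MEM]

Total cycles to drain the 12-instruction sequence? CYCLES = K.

CYCLES = 10

t=0 i0,i1:sll.ALU/ld.MEM ; dual
t=1 i2,i3:xor.ALU/beq.BR ; dual
t=2 i4:ld.MEM ; no-port MEM/MUL
t=3 i5:mul.MUL ; RAW r0
t=4 i6:and.ALU ; WAW r3
t=5 i7:xor.ALU ; RAW r3
t=6 i8:sub.ALU ; WAW r2
t=7 i9:ld.MEM ; RAW r2
t=8 i10:add.ALU ; WAW r0
t=9 i11:ld.MEM ; tail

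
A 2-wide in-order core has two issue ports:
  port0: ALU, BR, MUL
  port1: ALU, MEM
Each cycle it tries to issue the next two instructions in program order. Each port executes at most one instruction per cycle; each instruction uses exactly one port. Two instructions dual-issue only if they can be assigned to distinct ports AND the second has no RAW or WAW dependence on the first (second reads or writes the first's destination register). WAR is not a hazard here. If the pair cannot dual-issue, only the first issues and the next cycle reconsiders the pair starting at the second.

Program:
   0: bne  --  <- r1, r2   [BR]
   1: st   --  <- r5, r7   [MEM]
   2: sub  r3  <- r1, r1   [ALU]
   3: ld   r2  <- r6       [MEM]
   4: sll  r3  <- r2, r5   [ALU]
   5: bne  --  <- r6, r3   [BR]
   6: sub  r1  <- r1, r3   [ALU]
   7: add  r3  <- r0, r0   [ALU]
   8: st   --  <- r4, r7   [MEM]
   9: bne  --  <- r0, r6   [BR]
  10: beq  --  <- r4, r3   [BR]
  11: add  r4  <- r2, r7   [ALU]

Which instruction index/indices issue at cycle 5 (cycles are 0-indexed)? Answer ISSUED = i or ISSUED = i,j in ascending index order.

ISSUED = 9

[0] i0&i1  bne;st  -- 2-wide
[1] i2&i3  sub;ld  -- 2-wide
[2] i4  sll  -- RAW r3
[3] i5&i6  bne;sub  -- 2-wide
[4] i7&i8  add;st  -- 2-wide
[5] i9  bne  -- no-port BR/BR
[6] i10&i11  beq;add  -- 2-wide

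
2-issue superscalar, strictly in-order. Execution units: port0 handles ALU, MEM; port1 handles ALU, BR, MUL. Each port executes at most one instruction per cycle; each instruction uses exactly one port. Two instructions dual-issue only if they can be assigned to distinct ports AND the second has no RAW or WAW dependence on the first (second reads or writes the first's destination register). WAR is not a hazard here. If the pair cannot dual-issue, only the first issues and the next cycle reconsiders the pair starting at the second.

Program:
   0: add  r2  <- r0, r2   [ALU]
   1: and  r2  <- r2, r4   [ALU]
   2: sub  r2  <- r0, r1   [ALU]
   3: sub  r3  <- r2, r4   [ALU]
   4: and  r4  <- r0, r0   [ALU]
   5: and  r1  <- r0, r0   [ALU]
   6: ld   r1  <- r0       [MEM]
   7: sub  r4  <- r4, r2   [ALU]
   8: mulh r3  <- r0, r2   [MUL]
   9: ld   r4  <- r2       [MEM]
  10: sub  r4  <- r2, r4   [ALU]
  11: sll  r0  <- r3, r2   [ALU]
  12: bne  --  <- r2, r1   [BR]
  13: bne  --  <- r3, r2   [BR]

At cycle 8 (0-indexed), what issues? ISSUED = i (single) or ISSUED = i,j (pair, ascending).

ISSUED = 12

t=0 i0:add.ALU ; RAW+WAW r2
t=1 i1:and.ALU ; WAW r2
t=2 i2:sub.ALU ; RAW r2
t=3 i3/i4:sub.ALU+and.ALU ; 2-wide
t=4 i5:and.ALU ; WAW r1
t=5 i6/i7:ld.MEM+sub.ALU ; 2-wide
t=6 i8/i9:mulh.MUL+ld.MEM ; 2-wide
t=7 i10/i11:sub.ALU+sll.ALU ; 2-wide
t=8 i12:bne.BR ; no-port BR/BR
t=9 i13:bne.BR ; tail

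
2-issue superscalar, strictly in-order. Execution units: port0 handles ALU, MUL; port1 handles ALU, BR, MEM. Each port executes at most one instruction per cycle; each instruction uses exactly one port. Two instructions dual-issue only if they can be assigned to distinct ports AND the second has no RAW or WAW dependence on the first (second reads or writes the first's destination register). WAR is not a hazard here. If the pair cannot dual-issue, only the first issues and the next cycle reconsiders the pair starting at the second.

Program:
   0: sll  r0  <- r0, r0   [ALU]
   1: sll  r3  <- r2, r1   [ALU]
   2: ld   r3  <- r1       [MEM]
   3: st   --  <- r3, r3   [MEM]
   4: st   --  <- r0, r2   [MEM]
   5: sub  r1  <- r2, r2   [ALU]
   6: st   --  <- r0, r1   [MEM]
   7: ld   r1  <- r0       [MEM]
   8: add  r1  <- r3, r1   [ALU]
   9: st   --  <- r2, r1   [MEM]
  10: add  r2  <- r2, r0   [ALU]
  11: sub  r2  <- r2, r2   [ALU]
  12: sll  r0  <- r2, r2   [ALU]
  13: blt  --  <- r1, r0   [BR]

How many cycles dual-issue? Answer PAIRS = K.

PAIRS = 3

t=0 i0+i1:sll;sll ; dual
t=1 i2:ld ; no-port MEM/MEM
t=2 i3:st ; no-port MEM/MEM
t=3 i4+i5:st;sub ; dual
t=4 i6:st ; no-port MEM/MEM
t=5 i7:ld ; RAW+WAW r1
t=6 i8:add ; RAW r1
t=7 i9+i10:st;add ; dual
t=8 i11:sub ; RAW r2
t=9 i12:sll ; RAW r0
t=10 i13:blt ; tail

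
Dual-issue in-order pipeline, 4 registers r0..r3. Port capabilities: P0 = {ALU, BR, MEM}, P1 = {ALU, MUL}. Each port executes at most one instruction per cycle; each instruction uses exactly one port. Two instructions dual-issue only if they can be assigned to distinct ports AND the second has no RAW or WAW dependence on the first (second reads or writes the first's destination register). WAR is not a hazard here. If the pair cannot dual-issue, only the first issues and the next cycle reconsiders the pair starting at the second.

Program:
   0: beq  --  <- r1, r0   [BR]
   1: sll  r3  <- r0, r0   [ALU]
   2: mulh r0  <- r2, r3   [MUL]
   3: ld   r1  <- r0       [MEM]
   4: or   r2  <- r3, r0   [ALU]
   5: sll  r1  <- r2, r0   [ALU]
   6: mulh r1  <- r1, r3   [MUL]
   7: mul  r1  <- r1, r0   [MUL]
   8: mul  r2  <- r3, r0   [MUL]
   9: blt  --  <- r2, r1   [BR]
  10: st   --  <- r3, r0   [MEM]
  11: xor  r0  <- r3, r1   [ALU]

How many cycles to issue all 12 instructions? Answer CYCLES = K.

c0: i0+i1 beq+sll  dual
c1: i2 mulh  RAW r0
c2: i3+i4 ld+or  dual
c3: i5 sll  RAW+WAW r1
c4: i6 mulh  no-port MUL/MUL
c5: i7 mul  no-port MUL/MUL
c6: i8 mul  RAW r2
c7: i9 blt  no-port BR/MEM
c8: i10+i11 st+xor  dual

CYCLES = 9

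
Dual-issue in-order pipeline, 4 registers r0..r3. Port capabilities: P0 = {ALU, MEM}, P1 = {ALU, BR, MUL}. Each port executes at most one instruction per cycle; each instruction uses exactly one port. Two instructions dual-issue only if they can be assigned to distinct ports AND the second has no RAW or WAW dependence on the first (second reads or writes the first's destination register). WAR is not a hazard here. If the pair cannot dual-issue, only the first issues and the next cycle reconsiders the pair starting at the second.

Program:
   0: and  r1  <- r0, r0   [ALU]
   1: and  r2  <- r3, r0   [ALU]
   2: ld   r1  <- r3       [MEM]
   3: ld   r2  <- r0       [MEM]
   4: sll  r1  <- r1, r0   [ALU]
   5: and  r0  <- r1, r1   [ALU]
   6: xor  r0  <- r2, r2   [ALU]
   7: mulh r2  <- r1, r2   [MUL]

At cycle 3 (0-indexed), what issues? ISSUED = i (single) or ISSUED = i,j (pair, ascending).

ISSUED = 5

  cy0 -> i0,i1 (and.ALU/and.ALU) dual
  cy1 -> i2 (ld.MEM) no-port MEM/MEM
  cy2 -> i3,i4 (ld.MEM/sll.ALU) dual
  cy3 -> i5 (and.ALU) WAW r0
  cy4 -> i6,i7 (xor.ALU/mulh.MUL) dual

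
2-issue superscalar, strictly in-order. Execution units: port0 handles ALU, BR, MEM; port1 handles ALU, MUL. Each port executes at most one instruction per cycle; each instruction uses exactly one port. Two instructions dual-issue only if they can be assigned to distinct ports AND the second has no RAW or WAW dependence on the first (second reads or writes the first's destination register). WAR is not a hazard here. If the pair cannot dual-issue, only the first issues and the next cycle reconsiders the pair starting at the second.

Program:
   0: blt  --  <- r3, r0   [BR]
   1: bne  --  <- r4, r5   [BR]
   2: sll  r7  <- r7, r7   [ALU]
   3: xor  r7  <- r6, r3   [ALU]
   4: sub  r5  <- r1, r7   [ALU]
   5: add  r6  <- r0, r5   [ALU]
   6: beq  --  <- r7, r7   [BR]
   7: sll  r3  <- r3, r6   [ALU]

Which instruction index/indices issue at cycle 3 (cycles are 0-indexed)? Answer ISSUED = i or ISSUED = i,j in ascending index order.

#0 head=0: blt i0 no-port BR/BR
#1 head=1: bne/sll i1/i2 dual
#2 head=3: xor i3 RAW r7
#3 head=4: sub i4 RAW r5
#4 head=5: add/beq i5/i6 dual
#5 head=7: sll i7 tail

ISSUED = 4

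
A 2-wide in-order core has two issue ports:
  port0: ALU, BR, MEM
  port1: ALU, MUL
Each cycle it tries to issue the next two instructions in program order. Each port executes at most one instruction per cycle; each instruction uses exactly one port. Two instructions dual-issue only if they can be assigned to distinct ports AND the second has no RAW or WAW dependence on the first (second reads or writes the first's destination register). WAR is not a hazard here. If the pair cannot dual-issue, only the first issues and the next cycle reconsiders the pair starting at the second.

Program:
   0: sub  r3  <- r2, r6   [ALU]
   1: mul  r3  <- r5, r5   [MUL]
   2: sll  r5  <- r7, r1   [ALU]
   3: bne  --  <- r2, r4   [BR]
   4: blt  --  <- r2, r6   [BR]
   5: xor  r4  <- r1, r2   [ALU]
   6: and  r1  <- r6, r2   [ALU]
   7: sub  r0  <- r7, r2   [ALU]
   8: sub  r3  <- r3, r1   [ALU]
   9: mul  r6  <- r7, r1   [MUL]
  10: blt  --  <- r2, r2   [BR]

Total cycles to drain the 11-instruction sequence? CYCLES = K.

[0] i0  sub  -- WAW r3
[1] i1/i2  mul+sll  -- dual
[2] i3  bne  -- no-port BR/BR
[3] i4/i5  blt+xor  -- dual
[4] i6/i7  and+sub  -- dual
[5] i8/i9  sub+mul  -- dual
[6] i10  blt  -- tail

CYCLES = 7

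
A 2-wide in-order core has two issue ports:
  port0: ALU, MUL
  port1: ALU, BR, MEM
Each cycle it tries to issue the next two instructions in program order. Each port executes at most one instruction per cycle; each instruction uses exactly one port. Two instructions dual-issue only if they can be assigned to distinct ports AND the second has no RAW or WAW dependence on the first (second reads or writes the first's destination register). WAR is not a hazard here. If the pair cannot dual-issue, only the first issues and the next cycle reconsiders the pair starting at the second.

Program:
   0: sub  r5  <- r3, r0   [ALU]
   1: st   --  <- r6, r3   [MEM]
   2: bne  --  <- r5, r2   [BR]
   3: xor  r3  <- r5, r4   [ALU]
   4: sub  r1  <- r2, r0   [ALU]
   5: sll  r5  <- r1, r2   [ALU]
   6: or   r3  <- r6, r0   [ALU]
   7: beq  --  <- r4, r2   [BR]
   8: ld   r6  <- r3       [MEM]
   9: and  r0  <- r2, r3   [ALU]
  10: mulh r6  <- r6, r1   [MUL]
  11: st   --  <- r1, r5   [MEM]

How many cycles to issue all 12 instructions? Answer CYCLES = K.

CYCLES = 7

#0 head=0: sub.ALU;st.MEM i0,i1 pair
#1 head=2: bne.BR;xor.ALU i2,i3 pair
#2 head=4: sub.ALU i4 RAW r1
#3 head=5: sll.ALU;or.ALU i5,i6 pair
#4 head=7: beq.BR i7 no-port BR/MEM
#5 head=8: ld.MEM;and.ALU i8,i9 pair
#6 head=10: mulh.MUL;st.MEM i10,i11 pair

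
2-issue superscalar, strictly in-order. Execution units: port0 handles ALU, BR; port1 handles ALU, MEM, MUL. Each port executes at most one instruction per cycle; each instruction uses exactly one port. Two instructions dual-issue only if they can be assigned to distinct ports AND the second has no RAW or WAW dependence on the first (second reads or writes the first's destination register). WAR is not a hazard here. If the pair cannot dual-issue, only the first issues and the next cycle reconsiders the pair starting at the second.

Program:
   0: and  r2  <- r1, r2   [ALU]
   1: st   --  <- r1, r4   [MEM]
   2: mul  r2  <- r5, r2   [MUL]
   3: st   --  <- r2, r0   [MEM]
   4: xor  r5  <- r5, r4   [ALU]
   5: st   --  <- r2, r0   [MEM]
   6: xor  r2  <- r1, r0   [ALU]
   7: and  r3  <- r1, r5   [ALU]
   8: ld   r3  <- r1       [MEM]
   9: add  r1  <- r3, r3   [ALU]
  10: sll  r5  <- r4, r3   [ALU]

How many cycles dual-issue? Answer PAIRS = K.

#0 head=0: and.ALU+st.MEM i0/i1 2-wide
#1 head=2: mul.MUL i2 no-port MUL/MEM
#2 head=3: st.MEM+xor.ALU i3/i4 2-wide
#3 head=5: st.MEM+xor.ALU i5/i6 2-wide
#4 head=7: and.ALU i7 WAW r3
#5 head=8: ld.MEM i8 RAW r3
#6 head=9: add.ALU+sll.ALU i9/i10 2-wide

PAIRS = 4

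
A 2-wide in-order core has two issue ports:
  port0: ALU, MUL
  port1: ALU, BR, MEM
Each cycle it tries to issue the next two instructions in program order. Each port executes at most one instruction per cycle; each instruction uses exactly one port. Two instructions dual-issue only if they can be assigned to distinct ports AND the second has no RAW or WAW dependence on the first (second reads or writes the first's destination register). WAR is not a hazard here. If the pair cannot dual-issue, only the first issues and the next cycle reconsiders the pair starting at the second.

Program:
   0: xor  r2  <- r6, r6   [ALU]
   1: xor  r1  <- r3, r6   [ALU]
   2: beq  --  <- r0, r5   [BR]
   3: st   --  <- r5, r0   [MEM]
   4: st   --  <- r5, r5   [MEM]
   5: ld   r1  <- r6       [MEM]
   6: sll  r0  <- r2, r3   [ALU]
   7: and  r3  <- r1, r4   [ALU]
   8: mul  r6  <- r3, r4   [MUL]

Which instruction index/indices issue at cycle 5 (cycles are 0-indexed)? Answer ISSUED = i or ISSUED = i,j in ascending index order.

ISSUED = 7

[0] i0,i1  xor/xor  -- dual
[1] i2  beq  -- no-port BR/MEM
[2] i3  st  -- no-port MEM/MEM
[3] i4  st  -- no-port MEM/MEM
[4] i5,i6  ld/sll  -- dual
[5] i7  and  -- RAW r3
[6] i8  mul  -- tail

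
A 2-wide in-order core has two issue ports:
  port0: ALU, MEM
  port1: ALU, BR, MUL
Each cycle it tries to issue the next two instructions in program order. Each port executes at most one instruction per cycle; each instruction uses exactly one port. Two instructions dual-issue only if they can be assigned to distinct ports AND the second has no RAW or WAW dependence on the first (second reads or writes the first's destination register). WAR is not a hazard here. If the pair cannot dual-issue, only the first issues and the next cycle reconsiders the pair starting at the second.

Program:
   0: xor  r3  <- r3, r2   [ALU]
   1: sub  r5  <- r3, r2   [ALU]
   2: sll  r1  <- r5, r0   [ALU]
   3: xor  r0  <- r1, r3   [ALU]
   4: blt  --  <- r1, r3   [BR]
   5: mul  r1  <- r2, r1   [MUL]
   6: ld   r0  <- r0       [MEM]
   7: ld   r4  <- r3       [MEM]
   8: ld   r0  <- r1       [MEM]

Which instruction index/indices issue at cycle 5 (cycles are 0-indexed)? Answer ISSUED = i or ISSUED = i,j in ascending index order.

c0: i0 xor.ALU  RAW r3
c1: i1 sub.ALU  RAW r5
c2: i2 sll.ALU  RAW r1
c3: i3,i4 xor.ALU blt.BR  2-wide
c4: i5,i6 mul.MUL ld.MEM  2-wide
c5: i7 ld.MEM  no-port MEM/MEM
c6: i8 ld.MEM  tail

ISSUED = 7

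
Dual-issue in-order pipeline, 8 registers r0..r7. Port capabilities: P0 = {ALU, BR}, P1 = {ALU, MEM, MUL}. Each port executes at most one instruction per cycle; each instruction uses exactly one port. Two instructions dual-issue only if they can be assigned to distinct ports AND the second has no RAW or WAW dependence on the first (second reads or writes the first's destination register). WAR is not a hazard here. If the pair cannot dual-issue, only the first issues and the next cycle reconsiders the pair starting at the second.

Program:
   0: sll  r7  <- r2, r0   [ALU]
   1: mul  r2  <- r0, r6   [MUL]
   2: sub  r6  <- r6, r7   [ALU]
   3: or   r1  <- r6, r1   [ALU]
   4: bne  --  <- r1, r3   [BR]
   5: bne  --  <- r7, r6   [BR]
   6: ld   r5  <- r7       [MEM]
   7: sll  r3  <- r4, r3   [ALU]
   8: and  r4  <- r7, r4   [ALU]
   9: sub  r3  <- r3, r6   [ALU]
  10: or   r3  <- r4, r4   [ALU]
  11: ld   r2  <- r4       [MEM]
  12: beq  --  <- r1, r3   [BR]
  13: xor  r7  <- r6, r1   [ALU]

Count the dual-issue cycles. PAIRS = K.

[0] i0+i1  sll/mul  -- pair
[1] i2  sub  -- RAW r6
[2] i3  or  -- RAW r1
[3] i4  bne  -- no-port BR/BR
[4] i5+i6  bne/ld  -- pair
[5] i7+i8  sll/and  -- pair
[6] i9  sub  -- WAW r3
[7] i10+i11  or/ld  -- pair
[8] i12+i13  beq/xor  -- pair

PAIRS = 5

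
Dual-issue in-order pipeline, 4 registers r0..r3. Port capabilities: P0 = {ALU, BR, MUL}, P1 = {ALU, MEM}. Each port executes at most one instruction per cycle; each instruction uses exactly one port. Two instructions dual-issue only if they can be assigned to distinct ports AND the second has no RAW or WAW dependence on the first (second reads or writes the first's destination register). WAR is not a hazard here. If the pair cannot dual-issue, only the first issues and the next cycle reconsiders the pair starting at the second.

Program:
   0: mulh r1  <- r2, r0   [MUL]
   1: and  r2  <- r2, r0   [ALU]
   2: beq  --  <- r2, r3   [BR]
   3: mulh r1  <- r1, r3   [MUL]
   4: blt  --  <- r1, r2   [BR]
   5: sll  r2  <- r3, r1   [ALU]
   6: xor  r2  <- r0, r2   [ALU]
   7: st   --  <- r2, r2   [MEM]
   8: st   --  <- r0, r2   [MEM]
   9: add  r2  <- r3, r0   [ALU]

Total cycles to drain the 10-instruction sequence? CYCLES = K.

CYCLES = 7

  cy0 -> i0,i1 (mulh;and) pair
  cy1 -> i2 (beq) no-port BR/MUL
  cy2 -> i3 (mulh) no-port MUL/BR
  cy3 -> i4,i5 (blt;sll) pair
  cy4 -> i6 (xor) RAW r2
  cy5 -> i7 (st) no-port MEM/MEM
  cy6 -> i8,i9 (st;add) pair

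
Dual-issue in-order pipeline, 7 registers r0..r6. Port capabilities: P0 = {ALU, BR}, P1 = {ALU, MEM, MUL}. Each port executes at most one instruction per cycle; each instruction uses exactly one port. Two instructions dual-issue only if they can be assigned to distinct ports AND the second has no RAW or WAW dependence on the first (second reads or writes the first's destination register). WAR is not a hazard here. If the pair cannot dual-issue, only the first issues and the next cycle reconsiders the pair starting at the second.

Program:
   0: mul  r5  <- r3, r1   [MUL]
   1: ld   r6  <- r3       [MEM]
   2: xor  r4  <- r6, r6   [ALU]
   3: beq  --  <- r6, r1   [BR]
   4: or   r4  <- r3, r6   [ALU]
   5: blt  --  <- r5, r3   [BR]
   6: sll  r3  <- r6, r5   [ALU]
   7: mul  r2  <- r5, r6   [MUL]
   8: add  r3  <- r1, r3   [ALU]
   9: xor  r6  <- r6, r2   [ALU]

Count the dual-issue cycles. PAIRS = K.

c0: i0 mul  no-port MUL/MEM
c1: i1 ld  RAW r6
c2: i2,i3 xor beq  dual
c3: i4,i5 or blt  dual
c4: i6,i7 sll mul  dual
c5: i8,i9 add xor  dual

PAIRS = 4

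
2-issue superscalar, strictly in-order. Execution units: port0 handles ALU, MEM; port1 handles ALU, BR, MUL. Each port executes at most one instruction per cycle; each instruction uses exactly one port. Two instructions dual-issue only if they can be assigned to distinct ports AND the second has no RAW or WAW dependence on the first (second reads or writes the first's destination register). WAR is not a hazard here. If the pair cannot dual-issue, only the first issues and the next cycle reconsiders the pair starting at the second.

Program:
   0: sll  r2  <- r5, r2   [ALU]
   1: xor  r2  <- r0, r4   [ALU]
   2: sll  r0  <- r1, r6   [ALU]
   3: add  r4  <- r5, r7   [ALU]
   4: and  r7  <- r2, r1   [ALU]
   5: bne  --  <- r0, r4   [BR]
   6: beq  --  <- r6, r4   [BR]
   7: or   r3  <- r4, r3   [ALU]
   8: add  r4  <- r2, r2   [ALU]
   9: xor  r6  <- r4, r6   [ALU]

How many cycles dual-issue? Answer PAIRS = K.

#0 head=0: sll.ALU i0 WAW r2
#1 head=1: xor.ALU sll.ALU i1,i2 2-wide
#2 head=3: add.ALU and.ALU i3,i4 2-wide
#3 head=5: bne.BR i5 no-port BR/BR
#4 head=6: beq.BR or.ALU i6,i7 2-wide
#5 head=8: add.ALU i8 RAW r4
#6 head=9: xor.ALU i9 tail

PAIRS = 3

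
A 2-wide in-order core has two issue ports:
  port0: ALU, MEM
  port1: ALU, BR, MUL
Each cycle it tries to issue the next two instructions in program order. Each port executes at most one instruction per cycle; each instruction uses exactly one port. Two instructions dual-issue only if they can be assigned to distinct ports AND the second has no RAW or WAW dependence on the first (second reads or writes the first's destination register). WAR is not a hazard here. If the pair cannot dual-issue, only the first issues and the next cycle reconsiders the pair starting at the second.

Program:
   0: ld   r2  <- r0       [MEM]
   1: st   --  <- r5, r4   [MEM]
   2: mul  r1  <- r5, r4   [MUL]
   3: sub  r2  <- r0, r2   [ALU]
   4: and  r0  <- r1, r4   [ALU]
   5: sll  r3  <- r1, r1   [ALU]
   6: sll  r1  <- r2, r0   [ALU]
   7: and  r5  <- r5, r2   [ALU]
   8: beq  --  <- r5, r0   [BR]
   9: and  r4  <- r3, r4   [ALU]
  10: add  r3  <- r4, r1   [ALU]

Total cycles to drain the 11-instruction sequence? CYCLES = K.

CYCLES = 7

[0] i0  ld  -- no-port MEM/MEM
[1] i1,i2  st+mul  -- pair
[2] i3,i4  sub+and  -- pair
[3] i5,i6  sll+sll  -- pair
[4] i7  and  -- RAW r5
[5] i8,i9  beq+and  -- pair
[6] i10  add  -- tail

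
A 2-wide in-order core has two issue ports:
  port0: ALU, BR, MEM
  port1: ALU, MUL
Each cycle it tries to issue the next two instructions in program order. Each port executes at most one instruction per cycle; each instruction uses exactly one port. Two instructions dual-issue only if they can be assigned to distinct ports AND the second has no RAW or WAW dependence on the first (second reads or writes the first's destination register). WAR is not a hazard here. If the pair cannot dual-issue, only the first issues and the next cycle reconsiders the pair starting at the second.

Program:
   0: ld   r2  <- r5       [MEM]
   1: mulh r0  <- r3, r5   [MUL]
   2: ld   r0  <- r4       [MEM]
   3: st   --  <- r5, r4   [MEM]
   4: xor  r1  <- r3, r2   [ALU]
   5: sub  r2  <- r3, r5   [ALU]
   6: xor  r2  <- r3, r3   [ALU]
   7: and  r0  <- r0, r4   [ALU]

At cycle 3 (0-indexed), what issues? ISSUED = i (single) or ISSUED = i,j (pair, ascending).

[0] i0/i1  ld.MEM+mulh.MUL  -- 2-wide
[1] i2  ld.MEM  -- no-port MEM/MEM
[2] i3/i4  st.MEM+xor.ALU  -- 2-wide
[3] i5  sub.ALU  -- WAW r2
[4] i6/i7  xor.ALU+and.ALU  -- 2-wide

ISSUED = 5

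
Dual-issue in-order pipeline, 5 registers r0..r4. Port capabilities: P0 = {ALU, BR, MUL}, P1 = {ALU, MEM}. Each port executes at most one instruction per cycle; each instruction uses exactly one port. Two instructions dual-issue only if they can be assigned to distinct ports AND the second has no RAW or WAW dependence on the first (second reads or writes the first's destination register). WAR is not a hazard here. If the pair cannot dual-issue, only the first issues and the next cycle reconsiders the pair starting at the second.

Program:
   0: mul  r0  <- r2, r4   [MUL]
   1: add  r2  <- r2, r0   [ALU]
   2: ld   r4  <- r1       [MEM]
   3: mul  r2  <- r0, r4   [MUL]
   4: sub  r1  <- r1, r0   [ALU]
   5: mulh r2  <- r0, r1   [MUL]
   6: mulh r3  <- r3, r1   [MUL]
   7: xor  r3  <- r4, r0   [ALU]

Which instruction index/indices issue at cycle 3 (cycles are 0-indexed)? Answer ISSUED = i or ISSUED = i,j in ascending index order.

ISSUED = 5

[0] i0  mul.MUL  -- RAW r0
[1] i1,i2  add.ALU;ld.MEM  -- dual
[2] i3,i4  mul.MUL;sub.ALU  -- dual
[3] i5  mulh.MUL  -- no-port MUL/MUL
[4] i6  mulh.MUL  -- WAW r3
[5] i7  xor.ALU  -- tail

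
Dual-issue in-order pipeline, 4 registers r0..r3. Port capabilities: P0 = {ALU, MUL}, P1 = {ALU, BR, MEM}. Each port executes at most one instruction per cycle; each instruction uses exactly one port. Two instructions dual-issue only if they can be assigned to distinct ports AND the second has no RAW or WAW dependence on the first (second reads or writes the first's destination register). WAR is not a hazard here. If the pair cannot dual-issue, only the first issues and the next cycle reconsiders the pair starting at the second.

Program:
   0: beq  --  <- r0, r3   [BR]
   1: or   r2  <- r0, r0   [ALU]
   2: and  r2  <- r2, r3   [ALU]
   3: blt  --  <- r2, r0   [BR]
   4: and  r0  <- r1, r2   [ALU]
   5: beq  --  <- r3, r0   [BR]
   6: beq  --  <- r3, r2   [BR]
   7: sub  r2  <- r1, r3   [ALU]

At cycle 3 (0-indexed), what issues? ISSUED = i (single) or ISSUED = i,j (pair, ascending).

  cy0 -> i0+i1 (beq.BR+or.ALU) pair
  cy1 -> i2 (and.ALU) RAW r2
  cy2 -> i3+i4 (blt.BR+and.ALU) pair
  cy3 -> i5 (beq.BR) no-port BR/BR
  cy4 -> i6+i7 (beq.BR+sub.ALU) pair

ISSUED = 5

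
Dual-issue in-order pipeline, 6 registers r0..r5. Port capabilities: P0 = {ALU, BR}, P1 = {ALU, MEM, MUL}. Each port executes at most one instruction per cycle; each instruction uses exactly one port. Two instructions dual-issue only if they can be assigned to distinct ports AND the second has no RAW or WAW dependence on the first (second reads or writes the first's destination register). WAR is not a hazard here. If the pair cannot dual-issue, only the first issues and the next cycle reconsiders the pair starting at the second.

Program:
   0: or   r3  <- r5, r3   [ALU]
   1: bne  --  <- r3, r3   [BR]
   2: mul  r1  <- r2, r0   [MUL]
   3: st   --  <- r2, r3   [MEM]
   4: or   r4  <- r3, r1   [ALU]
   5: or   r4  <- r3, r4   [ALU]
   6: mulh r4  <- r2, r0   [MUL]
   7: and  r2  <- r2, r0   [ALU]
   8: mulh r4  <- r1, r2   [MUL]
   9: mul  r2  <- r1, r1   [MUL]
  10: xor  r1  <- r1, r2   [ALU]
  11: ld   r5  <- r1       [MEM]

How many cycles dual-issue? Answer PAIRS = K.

PAIRS = 3

  cy0 -> i0 (or) RAW r3
  cy1 -> i1/i2 (bne mul) 2-wide
  cy2 -> i3/i4 (st or) 2-wide
  cy3 -> i5 (or) WAW r4
  cy4 -> i6/i7 (mulh and) 2-wide
  cy5 -> i8 (mulh) no-port MUL/MUL
  cy6 -> i9 (mul) RAW r2
  cy7 -> i10 (xor) RAW r1
  cy8 -> i11 (ld) tail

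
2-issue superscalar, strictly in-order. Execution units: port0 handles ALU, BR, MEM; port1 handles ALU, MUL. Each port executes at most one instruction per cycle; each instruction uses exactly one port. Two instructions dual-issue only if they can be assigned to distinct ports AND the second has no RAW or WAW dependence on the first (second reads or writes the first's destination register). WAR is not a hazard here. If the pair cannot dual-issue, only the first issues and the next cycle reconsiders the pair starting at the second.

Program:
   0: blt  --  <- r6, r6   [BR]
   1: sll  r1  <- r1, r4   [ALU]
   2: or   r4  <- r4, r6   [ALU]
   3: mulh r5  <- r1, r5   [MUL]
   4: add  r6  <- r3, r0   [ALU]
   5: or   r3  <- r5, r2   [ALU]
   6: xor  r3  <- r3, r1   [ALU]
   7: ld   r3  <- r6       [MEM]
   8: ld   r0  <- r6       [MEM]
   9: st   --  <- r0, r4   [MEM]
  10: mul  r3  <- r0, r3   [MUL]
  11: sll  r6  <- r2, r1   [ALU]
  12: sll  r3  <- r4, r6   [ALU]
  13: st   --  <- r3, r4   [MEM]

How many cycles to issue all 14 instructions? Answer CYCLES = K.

CYCLES = 10

t=0 i0&i1:blt.BR sll.ALU ; dual
t=1 i2&i3:or.ALU mulh.MUL ; dual
t=2 i4&i5:add.ALU or.ALU ; dual
t=3 i6:xor.ALU ; WAW r3
t=4 i7:ld.MEM ; no-port MEM/MEM
t=5 i8:ld.MEM ; no-port MEM/MEM
t=6 i9&i10:st.MEM mul.MUL ; dual
t=7 i11:sll.ALU ; RAW r6
t=8 i12:sll.ALU ; RAW r3
t=9 i13:st.MEM ; tail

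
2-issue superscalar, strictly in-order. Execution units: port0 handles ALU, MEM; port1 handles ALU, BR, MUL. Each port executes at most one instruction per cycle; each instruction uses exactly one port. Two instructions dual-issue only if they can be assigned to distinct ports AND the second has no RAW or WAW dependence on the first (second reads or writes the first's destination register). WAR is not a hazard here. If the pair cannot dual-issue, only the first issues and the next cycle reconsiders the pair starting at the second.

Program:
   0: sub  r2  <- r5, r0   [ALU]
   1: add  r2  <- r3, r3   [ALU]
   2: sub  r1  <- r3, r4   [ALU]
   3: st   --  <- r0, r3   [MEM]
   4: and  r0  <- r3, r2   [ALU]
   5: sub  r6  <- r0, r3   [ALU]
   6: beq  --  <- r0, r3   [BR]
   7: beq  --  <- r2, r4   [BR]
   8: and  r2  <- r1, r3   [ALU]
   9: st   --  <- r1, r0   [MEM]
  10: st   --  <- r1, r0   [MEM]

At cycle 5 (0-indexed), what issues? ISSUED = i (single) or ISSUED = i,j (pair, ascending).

[0] i0  sub  -- WAW r2
[1] i1+i2  add sub  -- 2-wide
[2] i3+i4  st and  -- 2-wide
[3] i5+i6  sub beq  -- 2-wide
[4] i7+i8  beq and  -- 2-wide
[5] i9  st  -- no-port MEM/MEM
[6] i10  st  -- tail

ISSUED = 9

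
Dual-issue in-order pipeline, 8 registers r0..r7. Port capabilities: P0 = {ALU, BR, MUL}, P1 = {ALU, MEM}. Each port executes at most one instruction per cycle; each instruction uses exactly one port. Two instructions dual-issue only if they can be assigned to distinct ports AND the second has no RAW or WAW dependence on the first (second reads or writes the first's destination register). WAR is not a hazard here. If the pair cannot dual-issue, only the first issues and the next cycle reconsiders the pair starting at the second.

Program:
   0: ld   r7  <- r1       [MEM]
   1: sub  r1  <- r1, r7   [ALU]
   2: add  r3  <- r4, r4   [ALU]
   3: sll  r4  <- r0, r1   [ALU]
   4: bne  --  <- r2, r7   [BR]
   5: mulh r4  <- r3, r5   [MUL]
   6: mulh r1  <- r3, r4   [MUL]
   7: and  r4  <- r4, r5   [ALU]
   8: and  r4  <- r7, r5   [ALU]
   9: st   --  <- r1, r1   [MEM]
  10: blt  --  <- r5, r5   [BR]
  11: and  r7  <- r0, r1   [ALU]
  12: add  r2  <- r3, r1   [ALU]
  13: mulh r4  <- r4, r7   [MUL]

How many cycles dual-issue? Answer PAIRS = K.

t=0 i0:ld.MEM ; RAW r7
t=1 i1&i2:sub.ALU/add.ALU ; dual
t=2 i3&i4:sll.ALU/bne.BR ; dual
t=3 i5:mulh.MUL ; no-port MUL/MUL
t=4 i6&i7:mulh.MUL/and.ALU ; dual
t=5 i8&i9:and.ALU/st.MEM ; dual
t=6 i10&i11:blt.BR/and.ALU ; dual
t=7 i12&i13:add.ALU/mulh.MUL ; dual

PAIRS = 6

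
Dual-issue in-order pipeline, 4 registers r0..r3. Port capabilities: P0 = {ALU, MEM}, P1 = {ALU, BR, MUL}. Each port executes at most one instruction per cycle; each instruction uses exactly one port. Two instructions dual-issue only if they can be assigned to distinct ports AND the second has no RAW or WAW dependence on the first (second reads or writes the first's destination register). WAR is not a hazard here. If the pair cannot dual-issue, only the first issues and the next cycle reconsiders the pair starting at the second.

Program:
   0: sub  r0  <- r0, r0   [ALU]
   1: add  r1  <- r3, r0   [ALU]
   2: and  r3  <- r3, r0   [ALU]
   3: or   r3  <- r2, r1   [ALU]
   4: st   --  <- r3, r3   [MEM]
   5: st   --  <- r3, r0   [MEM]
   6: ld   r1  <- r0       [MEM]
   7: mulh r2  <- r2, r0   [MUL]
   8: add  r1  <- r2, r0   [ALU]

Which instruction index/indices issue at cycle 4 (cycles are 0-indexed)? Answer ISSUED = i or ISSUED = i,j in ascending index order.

c0: i0 sub.ALU  RAW r0
c1: i1&i2 add.ALU and.ALU  2-wide
c2: i3 or.ALU  RAW r3
c3: i4 st.MEM  no-port MEM/MEM
c4: i5 st.MEM  no-port MEM/MEM
c5: i6&i7 ld.MEM mulh.MUL  2-wide
c6: i8 add.ALU  tail

ISSUED = 5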